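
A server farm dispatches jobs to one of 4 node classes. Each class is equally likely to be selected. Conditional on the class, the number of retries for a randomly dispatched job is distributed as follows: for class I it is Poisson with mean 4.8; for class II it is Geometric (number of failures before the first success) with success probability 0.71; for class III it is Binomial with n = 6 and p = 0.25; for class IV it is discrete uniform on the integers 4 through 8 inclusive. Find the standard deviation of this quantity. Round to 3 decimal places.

Per component, I: μ=4.8, E[X²]=27.84; II: μ=0.408451, E[X²]=0.742115; III: μ=1.5, E[X²]=3.375; IV: μ=6, E[X²]=38.
E[X] = 0.25·4.8 + 0.25·0.408451 + 0.25·1.5 + 0.25·6 = 3.17711.
E[X²] = 0.25·27.84 + 0.25·0.742115 + 0.25·3.375 + 0.25·38 = 17.4893.
Var(X) = E[X²] − (E[X])² = 17.4893 − 10.094 = 7.39523.
SD(X) = √7.39523 = 2.71942.

2.719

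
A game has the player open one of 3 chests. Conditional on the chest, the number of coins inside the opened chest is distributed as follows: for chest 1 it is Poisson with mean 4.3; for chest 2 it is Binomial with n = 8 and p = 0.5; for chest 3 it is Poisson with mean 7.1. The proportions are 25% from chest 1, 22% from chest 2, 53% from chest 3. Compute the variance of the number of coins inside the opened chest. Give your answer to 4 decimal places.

7.4423

Per component, 1: μ=4.3, E[X²]=22.79; 2: μ=4, E[X²]=18; 3: μ=7.1, E[X²]=57.51.
E[X] = 0.25·4.3 + 0.22·4 + 0.53·7.1 = 5.718.
E[X²] = 0.25·22.79 + 0.22·18 + 0.53·57.51 = 40.1378.
Var(X) = E[X²] − (E[X])² = 40.1378 − 32.6955 = 7.44228.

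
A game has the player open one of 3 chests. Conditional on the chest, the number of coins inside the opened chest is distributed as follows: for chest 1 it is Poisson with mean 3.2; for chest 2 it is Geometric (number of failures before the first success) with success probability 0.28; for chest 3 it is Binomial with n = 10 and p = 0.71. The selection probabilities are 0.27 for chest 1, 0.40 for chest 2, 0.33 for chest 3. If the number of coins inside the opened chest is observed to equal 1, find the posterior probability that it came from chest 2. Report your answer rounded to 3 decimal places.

Likelihoods P(X=1 | ·): 1: 0.130439; 2: 0.2016; 3: 0.000103001.
Posterior ∝ prior × likelihood. Numerator for 2: 0.4·0.2016 = 0.08064.
Normalizing constant: 0.27·0.130439 + 0.4·0.2016 + 0.33·0.000103001 = 0.115893.
P(2 | observation) = 0.08064 / 0.115893 = 0.695817.

0.696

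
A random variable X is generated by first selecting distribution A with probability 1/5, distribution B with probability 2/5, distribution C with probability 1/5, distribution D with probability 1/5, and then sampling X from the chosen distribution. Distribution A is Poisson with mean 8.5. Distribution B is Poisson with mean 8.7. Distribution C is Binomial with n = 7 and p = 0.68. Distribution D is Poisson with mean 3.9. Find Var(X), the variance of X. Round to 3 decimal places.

10.788

Per component, A: μ=8.5, E[X²]=80.75; B: μ=8.7, E[X²]=84.39; C: μ=4.76, E[X²]=24.1808; D: μ=3.9, E[X²]=19.11.
E[X] = 0.2·8.5 + 0.4·8.7 + 0.2·4.76 + 0.2·3.9 = 6.912.
E[X²] = 0.2·80.75 + 0.4·84.39 + 0.2·24.1808 + 0.2·19.11 = 58.5642.
Var(X) = E[X²] − (E[X])² = 58.5642 − 47.7757 = 10.7884.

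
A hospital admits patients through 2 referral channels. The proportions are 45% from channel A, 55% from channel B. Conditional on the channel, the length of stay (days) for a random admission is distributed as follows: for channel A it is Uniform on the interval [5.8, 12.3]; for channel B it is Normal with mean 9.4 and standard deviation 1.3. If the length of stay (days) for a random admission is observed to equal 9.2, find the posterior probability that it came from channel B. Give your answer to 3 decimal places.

0.707

Likelihoods f(9.2 | ·): A: 0.153846; B: 0.303268.
Posterior ∝ prior × likelihood. Numerator for B: 0.55·0.303268 = 0.166798.
Normalizing constant: 0.45·0.153846 + 0.55·0.303268 = 0.236028.
P(B | observation) = 0.166798 / 0.236028 = 0.706685.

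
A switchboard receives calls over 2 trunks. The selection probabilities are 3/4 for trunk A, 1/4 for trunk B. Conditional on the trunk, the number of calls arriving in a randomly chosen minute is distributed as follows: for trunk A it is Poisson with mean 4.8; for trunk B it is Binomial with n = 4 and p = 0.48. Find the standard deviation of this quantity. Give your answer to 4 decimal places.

2.3248

Per component, A: μ=4.8, E[X²]=27.84; B: μ=1.92, E[X²]=4.6848.
E[X] = 0.75·4.8 + 0.25·1.92 = 4.08.
E[X²] = 0.75·27.84 + 0.25·4.6848 = 22.0512.
Var(X) = E[X²] − (E[X])² = 22.0512 − 16.6464 = 5.4048.
SD(X) = √5.4048 = 2.32482.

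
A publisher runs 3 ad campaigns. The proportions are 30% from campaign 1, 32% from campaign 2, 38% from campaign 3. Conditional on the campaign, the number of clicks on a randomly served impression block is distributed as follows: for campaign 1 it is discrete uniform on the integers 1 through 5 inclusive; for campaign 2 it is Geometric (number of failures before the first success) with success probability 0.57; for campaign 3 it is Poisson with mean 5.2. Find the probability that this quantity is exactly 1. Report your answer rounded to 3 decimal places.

0.149

Conditional on each campaign, P(X = 1): 1: 0.2; 2: 0.2451; 3: 0.0286861.
By total probability, P(X = 1) = 0.3·0.2 + 0.32·0.2451 + 0.38·0.0286861 = 0.149333.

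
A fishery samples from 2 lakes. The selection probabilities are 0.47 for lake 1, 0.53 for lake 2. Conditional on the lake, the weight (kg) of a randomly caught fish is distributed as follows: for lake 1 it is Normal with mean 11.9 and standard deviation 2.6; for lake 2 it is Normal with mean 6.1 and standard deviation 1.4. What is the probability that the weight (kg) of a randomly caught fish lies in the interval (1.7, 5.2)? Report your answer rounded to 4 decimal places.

Conditional on each lake, P(1.7 < X < 5.2): 1: 0.00494049; 2: 0.259322.
By total probability, P(1.7 < X < 5.2) = 0.47·0.00494049 + 0.53·0.259322 = 0.139763.

0.1398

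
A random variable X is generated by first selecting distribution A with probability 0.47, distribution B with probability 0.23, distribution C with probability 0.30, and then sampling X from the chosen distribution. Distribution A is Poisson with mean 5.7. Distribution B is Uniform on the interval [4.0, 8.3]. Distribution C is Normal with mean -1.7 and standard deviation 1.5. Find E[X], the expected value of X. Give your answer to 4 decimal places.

3.5835

Component means — A: 5.7; B: 6.15; C: -1.7.
E[X] = 0.47·5.7 + 0.23·6.15 + 0.3·-1.7 = 3.5835.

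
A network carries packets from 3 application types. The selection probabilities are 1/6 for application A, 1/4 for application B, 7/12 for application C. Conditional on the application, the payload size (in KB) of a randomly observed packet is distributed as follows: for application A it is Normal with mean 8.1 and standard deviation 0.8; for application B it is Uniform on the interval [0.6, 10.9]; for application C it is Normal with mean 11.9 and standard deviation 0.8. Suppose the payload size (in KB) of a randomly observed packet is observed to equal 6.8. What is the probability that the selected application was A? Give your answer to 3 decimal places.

Likelihoods f(6.8 | ·): A: 0.133173; B: 0.0970874; C: 7.4614e-10.
Posterior ∝ prior × likelihood. Numerator for A: 0.166667·0.133173 = 0.0221955.
Normalizing constant: 0.166667·0.133173 + 0.25·0.0970874 + 0.583333·7.4614e-10 = 0.0464673.
P(A | observation) = 0.0221955 / 0.0464673 = 0.477658.

0.478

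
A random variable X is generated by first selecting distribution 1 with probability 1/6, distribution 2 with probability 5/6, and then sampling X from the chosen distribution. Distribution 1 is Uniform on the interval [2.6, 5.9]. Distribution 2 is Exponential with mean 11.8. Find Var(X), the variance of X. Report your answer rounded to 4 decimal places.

Per component, 1: μ=4.25, E[X²]=18.97; 2: μ=11.8, E[X²]=278.48.
E[X] = 0.166667·4.25 + 0.833333·11.8 = 10.5417.
E[X²] = 0.166667·18.97 + 0.833333·278.48 = 235.228.
Var(X) = E[X²] − (E[X])² = 235.228 − 111.127 = 124.102.

124.1016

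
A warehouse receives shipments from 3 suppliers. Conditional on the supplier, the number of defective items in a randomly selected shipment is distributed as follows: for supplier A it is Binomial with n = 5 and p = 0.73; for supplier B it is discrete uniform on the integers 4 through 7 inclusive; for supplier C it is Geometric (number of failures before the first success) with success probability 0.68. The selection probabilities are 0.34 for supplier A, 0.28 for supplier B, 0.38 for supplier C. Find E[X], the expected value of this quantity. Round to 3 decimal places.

Component means — A: 3.65; B: 5.5; C: 0.470588.
E[X] = 0.34·3.65 + 0.28·5.5 + 0.38·0.470588 = 2.95982.

2.960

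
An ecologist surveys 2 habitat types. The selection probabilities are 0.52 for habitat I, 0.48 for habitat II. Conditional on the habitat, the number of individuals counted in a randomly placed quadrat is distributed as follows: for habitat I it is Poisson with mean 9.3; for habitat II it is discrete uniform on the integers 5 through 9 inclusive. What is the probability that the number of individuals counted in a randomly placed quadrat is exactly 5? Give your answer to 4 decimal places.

Conditional on each habitat, P(X = 5): I: 0.0530023; II: 0.2.
By total probability, P(X = 5) = 0.52·0.0530023 + 0.48·0.2 = 0.123561.

0.1236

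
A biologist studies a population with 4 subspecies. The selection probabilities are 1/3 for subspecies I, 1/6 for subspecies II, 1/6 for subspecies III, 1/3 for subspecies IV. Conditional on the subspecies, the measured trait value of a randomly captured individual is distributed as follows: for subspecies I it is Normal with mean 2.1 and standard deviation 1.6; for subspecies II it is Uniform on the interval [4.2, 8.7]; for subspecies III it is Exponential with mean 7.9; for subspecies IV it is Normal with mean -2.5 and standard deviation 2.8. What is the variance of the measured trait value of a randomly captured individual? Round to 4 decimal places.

29.9383

Per component, I: μ=2.1, E[X²]=6.97; II: μ=6.45, E[X²]=43.29; III: μ=7.9, E[X²]=124.82; IV: μ=-2.5, E[X²]=14.09.
E[X] = 0.333333·2.1 + 0.166667·6.45 + 0.166667·7.9 + 0.333333·-2.5 = 2.25833.
E[X²] = 0.333333·6.97 + 0.166667·43.29 + 0.166667·124.82 + 0.333333·14.09 = 35.0383.
Var(X) = E[X²] − (E[X])² = 35.0383 − 5.10007 = 29.9383.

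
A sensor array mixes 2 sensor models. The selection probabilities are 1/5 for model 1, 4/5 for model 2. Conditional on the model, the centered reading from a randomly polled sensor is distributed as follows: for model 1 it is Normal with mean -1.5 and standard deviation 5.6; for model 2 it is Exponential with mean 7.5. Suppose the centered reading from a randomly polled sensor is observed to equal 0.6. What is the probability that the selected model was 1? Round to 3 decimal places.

Likelihoods f(0.6 | ·): 1: 0.0664027; 2: 0.123082.
Posterior ∝ prior × likelihood. Numerator for 1: 0.2·0.0664027 = 0.0132805.
Normalizing constant: 0.2·0.0664027 + 0.8·0.123082 = 0.111746.
P(1 | observation) = 0.0132805 / 0.111746 = 0.118845.

0.119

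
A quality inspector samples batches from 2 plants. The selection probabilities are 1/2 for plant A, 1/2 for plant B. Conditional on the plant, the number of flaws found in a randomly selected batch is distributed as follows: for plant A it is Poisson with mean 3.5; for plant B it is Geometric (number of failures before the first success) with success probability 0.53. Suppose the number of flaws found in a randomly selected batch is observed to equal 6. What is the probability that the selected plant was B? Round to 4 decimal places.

Likelihoods P(X=6 | ·): A: 0.0770983; B: 0.00571298.
Posterior ∝ prior × likelihood. Numerator for B: 0.5·0.00571298 = 0.00285649.
Normalizing constant: 0.5·0.0770983 + 0.5·0.00571298 = 0.0414057.
P(B | observation) = 0.00285649 / 0.0414057 = 0.0689879.

0.0690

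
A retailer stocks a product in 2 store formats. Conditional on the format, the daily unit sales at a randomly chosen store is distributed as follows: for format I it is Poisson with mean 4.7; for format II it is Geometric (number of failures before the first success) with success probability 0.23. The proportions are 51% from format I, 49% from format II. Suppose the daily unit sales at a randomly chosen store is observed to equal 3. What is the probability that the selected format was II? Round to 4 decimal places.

0.3906

Likelihoods P(X=3 | ·): I: 0.157383; II: 0.105003.
Posterior ∝ prior × likelihood. Numerator for II: 0.49·0.105003 = 0.0514513.
Normalizing constant: 0.51·0.157383 + 0.49·0.105003 = 0.131717.
P(II | observation) = 0.0514513 / 0.131717 = 0.390621.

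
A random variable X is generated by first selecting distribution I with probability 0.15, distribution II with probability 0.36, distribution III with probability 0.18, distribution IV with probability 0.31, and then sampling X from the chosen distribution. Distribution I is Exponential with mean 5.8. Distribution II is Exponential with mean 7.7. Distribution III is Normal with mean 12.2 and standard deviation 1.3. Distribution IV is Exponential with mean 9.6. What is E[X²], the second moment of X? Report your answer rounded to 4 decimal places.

137.0154

For each component E[X²] = Var + (mean)², giving I: 67.28; II: 118.58; III: 150.53; IV: 184.32.
Overall E[X²] = 0.15·67.28 + 0.36·118.58 + 0.18·150.53 + 0.31·184.32 = 137.015.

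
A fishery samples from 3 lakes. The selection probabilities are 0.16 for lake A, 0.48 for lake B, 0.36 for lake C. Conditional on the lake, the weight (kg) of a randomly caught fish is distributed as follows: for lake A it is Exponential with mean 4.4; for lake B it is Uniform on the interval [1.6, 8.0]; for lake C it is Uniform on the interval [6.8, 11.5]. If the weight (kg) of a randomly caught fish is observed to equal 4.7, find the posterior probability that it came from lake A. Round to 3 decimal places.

0.143

Likelihoods f(4.7 | ·): A: 0.0780983; B: 0.15625; C: 0.
Posterior ∝ prior × likelihood. Numerator for A: 0.16·0.0780983 = 0.0124957.
Normalizing constant: 0.16·0.0780983 + 0.48·0.15625 + 0.36·0 = 0.0874957.
P(A | observation) = 0.0124957 / 0.0874957 = 0.142815.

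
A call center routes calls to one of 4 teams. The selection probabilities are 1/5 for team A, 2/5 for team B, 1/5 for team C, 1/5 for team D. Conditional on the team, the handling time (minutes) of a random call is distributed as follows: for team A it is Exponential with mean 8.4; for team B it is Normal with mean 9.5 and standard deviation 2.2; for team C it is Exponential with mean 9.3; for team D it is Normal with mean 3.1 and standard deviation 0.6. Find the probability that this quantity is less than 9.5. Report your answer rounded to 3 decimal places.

0.663

Conditional on each team, P(X < 9.5): A: 0.677274; B: 0.5; C: 0.639947; D: 1.
By total probability, P(X < 9.5) = 0.2·0.677274 + 0.4·0.5 + 0.2·0.639947 + 0.2·1 = 0.663444.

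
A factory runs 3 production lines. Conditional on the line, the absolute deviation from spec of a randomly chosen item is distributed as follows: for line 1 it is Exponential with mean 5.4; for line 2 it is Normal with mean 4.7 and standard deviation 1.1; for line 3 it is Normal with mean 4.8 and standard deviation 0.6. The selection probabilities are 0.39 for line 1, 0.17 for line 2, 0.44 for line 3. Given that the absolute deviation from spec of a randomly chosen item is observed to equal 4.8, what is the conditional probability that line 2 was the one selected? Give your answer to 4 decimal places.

Likelihoods f(4.8 | ·): 1: 0.0761319; 2: 0.361179; 3: 0.664904.
Posterior ∝ prior × likelihood. Numerator for 2: 0.17·0.361179 = 0.0614005.
Normalizing constant: 0.39·0.0761319 + 0.17·0.361179 + 0.44·0.664904 = 0.38365.
P(2 | observation) = 0.0614005 / 0.38365 = 0.160043.

0.1600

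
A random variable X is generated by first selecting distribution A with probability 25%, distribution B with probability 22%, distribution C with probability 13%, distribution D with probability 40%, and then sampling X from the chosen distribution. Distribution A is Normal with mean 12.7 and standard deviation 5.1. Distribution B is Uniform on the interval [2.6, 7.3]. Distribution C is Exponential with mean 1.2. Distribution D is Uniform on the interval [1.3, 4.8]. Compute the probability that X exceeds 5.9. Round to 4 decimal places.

0.2937

Conditional on each component, P(X > 5.9): A: 0.908789; B: 0.297872; C: 0.0073235; D: 0.
By total probability, P(X > 5.9) = 0.25·0.908789 + 0.22·0.297872 + 0.13·0.0073235 + 0.4·0 = 0.293681.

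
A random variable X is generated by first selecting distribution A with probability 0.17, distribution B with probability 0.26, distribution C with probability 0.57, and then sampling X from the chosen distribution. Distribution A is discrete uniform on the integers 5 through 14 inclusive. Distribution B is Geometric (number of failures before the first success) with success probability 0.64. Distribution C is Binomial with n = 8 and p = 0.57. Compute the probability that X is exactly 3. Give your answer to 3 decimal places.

0.095

Conditional on each component, P(X = 3): A: 0; B: 0.0298598; C: 0.15246.
By total probability, P(X = 3) = 0.17·0 + 0.26·0.0298598 + 0.57·0.15246 = 0.0946655.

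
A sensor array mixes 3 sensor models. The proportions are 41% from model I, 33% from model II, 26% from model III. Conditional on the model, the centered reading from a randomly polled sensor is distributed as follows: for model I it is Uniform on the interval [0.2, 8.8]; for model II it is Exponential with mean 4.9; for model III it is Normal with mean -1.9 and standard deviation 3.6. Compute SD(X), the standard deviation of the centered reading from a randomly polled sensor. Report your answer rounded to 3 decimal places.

Per component, I: μ=4.5, E[X²]=26.4133; II: μ=4.9, E[X²]=48.02; III: μ=-1.9, E[X²]=16.57.
E[X] = 0.41·4.5 + 0.33·4.9 + 0.26·-1.9 = 2.968.
E[X²] = 0.41·26.4133 + 0.33·48.02 + 0.26·16.57 = 30.9843.
Var(X) = E[X²] − (E[X])² = 30.9843 − 8.80902 = 22.1752.
SD(X) = √22.1752 = 4.70906.

4.709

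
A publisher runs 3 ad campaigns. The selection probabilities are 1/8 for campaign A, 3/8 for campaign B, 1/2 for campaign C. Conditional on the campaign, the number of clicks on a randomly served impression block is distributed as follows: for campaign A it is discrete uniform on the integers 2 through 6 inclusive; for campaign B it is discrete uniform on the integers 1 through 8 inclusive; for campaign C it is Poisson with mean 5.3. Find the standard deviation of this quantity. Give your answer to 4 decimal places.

2.2597

Per component, A: μ=4, E[X²]=18; B: μ=4.5, E[X²]=25.5; C: μ=5.3, E[X²]=33.39.
E[X] = 0.125·4 + 0.375·4.5 + 0.5·5.3 = 4.8375.
E[X²] = 0.125·18 + 0.375·25.5 + 0.5·33.39 = 28.5075.
Var(X) = E[X²] − (E[X])² = 28.5075 − 23.4014 = 5.10609.
SD(X) = √5.10609 = 2.25967.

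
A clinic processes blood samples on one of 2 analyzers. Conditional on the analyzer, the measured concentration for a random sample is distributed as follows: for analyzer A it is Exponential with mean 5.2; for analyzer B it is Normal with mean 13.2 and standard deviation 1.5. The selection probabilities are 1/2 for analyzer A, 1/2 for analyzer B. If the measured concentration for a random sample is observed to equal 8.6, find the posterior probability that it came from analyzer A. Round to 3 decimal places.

0.938

Likelihoods f(8.6 | ·): A: 0.0367909; B: 0.00241362.
Posterior ∝ prior × likelihood. Numerator for A: 0.5·0.0367909 = 0.0183954.
Normalizing constant: 0.5·0.0367909 + 0.5·0.00241362 = 0.0196023.
P(A | observation) = 0.0183954 / 0.0196023 = 0.938435.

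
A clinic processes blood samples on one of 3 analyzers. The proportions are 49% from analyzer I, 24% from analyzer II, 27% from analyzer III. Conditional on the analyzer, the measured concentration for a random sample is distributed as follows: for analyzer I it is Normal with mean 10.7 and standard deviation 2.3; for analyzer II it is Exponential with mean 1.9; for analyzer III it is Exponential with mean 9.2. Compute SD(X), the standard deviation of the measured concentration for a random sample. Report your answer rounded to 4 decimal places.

6.2585

Per component, I: μ=10.7, E[X²]=119.78; II: μ=1.9, E[X²]=7.22; III: μ=9.2, E[X²]=169.28.
E[X] = 0.49·10.7 + 0.24·1.9 + 0.27·9.2 = 8.183.
E[X²] = 0.49·119.78 + 0.24·7.22 + 0.27·169.28 = 106.131.
Var(X) = E[X²] − (E[X])² = 106.131 − 66.9615 = 39.1691.
SD(X) = √39.1691 = 6.25852.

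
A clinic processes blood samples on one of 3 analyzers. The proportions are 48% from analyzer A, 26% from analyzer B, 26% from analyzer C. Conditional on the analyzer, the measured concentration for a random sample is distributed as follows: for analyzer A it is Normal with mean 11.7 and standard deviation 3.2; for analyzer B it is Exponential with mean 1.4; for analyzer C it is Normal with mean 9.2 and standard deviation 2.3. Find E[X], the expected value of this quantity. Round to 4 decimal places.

Component means — A: 11.7; B: 1.4; C: 9.2.
E[X] = 0.48·11.7 + 0.26·1.4 + 0.26·9.2 = 8.372.

8.3720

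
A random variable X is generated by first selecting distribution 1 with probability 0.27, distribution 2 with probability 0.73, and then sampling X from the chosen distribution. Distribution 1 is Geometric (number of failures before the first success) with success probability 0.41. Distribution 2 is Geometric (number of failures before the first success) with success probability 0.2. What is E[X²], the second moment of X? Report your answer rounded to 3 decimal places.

For each component E[X²] = Var + (mean)², giving 1: 5.58061; 2: 36.
Overall E[X²] = 0.27·5.58061 + 0.73·36 = 27.7868.

27.787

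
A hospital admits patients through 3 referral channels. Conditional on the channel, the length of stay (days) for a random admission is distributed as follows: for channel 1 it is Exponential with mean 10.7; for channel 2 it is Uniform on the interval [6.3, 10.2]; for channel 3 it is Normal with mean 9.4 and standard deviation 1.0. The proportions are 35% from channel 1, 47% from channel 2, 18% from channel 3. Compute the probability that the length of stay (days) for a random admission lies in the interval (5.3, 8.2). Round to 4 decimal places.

0.3003

Conditional on each channel, P(5.3 < X < 8.2): 1: 0.144668; 2: 0.487179; 3: 0.115049.
By total probability, P(5.3 < X < 8.2) = 0.35·0.144668 + 0.47·0.487179 + 0.18·0.115049 = 0.300317.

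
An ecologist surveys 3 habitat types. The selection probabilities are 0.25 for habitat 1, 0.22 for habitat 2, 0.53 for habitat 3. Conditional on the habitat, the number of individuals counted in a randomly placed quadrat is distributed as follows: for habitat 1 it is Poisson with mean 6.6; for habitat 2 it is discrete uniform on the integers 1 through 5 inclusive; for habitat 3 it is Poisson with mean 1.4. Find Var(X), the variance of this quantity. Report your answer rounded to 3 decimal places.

7.426

Per component, 1: μ=6.6, E[X²]=50.16; 2: μ=3, E[X²]=11; 3: μ=1.4, E[X²]=3.36.
E[X] = 0.25·6.6 + 0.22·3 + 0.53·1.4 = 3.052.
E[X²] = 0.25·50.16 + 0.22·11 + 0.53·3.36 = 16.7408.
Var(X) = E[X²] − (E[X])² = 16.7408 − 9.3147 = 7.4261.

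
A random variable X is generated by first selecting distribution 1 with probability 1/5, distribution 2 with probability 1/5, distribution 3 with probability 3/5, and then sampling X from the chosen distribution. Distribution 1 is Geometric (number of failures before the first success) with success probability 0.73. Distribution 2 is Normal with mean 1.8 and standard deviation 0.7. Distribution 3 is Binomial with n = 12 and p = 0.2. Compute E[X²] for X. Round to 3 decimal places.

For each component E[X²] = Var + (mean)², giving 1: 0.64346; 2: 3.73; 3: 7.68.
Overall E[X²] = 0.2·0.64346 + 0.2·3.73 + 0.6·7.68 = 5.48269.

5.483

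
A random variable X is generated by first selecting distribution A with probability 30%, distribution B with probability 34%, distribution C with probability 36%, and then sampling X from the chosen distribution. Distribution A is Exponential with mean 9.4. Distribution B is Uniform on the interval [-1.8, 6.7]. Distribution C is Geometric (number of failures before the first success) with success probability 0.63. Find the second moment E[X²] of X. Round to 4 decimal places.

For each component E[X²] = Var + (mean)², giving A: 176.72; B: 12.0233; C: 1.27715.
Overall E[X²] = 0.3·176.72 + 0.34·12.0233 + 0.36·1.27715 = 57.5637.

57.5637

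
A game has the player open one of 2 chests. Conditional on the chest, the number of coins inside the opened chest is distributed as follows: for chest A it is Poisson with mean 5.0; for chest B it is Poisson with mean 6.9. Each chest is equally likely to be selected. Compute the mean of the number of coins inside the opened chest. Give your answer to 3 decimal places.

Component means — A: 5; B: 6.9.
E[X] = 0.5·5 + 0.5·6.9 = 5.95.

5.950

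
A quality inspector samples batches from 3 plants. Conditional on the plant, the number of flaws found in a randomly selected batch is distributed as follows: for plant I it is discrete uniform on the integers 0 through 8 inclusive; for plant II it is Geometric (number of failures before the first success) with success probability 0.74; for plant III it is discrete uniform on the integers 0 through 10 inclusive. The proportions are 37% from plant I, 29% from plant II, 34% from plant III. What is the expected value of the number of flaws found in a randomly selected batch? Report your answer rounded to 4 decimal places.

Component means — I: 4; II: 0.351351; III: 5.
E[X] = 0.37·4 + 0.29·0.351351 + 0.34·5 = 3.28189.

3.2819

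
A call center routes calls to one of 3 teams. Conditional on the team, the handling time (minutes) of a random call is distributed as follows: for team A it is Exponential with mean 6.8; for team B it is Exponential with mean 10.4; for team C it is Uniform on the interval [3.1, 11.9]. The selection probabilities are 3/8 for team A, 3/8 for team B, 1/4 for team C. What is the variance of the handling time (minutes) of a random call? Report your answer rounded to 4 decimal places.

62.1702

Per component, A: μ=6.8, E[X²]=92.48; B: μ=10.4, E[X²]=216.32; C: μ=7.5, E[X²]=62.7033.
E[X] = 0.375·6.8 + 0.375·10.4 + 0.25·7.5 = 8.325.
E[X²] = 0.375·92.48 + 0.375·216.32 + 0.25·62.7033 = 131.476.
Var(X) = E[X²] − (E[X])² = 131.476 − 69.3056 = 62.1702.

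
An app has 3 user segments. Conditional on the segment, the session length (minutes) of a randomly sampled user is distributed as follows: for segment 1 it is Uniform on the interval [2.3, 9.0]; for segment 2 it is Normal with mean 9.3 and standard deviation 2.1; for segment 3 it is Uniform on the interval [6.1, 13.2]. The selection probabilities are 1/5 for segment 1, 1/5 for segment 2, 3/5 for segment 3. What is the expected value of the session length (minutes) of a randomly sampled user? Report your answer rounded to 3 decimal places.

Component means — 1: 5.65; 2: 9.3; 3: 9.65.
E[X] = 0.2·5.65 + 0.2·9.3 + 0.6·9.65 = 8.78.

8.780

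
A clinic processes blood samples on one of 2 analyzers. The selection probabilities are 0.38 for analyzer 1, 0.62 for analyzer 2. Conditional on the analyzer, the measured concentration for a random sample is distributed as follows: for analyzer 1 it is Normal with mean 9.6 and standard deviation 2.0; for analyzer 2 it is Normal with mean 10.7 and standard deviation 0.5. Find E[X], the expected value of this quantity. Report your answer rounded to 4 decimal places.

10.2820

Component means — 1: 9.6; 2: 10.7.
E[X] = 0.38·9.6 + 0.62·10.7 = 10.282.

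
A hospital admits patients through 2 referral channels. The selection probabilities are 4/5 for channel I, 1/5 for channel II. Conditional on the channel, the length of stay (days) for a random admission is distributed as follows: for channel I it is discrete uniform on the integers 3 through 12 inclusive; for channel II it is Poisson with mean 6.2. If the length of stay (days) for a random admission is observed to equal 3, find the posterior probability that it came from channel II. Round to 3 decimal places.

Likelihoods P(X=3 | ·): I: 0.1; II: 0.0806117.
Posterior ∝ prior × likelihood. Numerator for II: 0.2·0.0806117 = 0.0161223.
Normalizing constant: 0.8·0.1 + 0.2·0.0806117 = 0.0961223.
P(II | observation) = 0.0161223 / 0.0961223 = 0.167727.

0.168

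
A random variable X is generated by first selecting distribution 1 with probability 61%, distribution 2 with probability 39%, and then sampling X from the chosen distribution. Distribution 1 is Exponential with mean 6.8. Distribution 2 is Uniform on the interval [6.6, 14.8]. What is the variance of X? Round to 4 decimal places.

34.0102

Per component, 1: μ=6.8, E[X²]=92.48; 2: μ=10.7, E[X²]=120.093.
E[X] = 0.61·6.8 + 0.39·10.7 = 8.321.
E[X²] = 0.61·92.48 + 0.39·120.093 = 103.249.
Var(X) = E[X²] − (E[X])² = 103.249 − 69.239 = 34.0102.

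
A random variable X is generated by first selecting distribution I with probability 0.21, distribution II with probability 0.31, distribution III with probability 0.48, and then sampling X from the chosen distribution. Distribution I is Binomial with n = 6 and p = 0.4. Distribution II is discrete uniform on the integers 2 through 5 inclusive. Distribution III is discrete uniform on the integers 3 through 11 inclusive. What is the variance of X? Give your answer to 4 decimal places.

Per component, I: μ=2.4, E[X²]=7.2; II: μ=3.5, E[X²]=13.5; III: μ=7, E[X²]=55.6667.
E[X] = 0.21·2.4 + 0.31·3.5 + 0.48·7 = 4.949.
E[X²] = 0.21·7.2 + 0.31·13.5 + 0.48·55.6667 = 32.417.
Var(X) = E[X²] − (E[X])² = 32.417 − 24.4926 = 7.9244.

7.9244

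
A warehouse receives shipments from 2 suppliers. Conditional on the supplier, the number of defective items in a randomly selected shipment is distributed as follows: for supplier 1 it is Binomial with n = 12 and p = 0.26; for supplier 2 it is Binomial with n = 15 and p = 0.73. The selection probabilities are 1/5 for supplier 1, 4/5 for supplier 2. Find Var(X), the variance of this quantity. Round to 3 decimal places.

12.636

Per component, 1: μ=3.12, E[X²]=12.0432; 2: μ=10.95, E[X²]=122.859.
E[X] = 0.2·3.12 + 0.8·10.95 = 9.384.
E[X²] = 0.2·12.0432 + 0.8·122.859 = 100.696.
Var(X) = E[X²] − (E[X])² = 100.696 − 88.0595 = 12.6364.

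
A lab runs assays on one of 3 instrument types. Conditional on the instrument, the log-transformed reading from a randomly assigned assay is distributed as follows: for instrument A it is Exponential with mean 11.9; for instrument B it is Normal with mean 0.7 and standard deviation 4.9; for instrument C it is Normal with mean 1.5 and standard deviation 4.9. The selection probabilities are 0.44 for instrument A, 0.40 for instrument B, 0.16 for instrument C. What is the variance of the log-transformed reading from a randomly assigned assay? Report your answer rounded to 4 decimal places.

105.4869

Per component, A: μ=11.9, E[X²]=283.22; B: μ=0.7, E[X²]=24.5; C: μ=1.5, E[X²]=26.26.
E[X] = 0.44·11.9 + 0.4·0.7 + 0.16·1.5 = 5.756.
E[X²] = 0.44·283.22 + 0.4·24.5 + 0.16·26.26 = 138.618.
Var(X) = E[X²] − (E[X])² = 138.618 − 33.1315 = 105.487.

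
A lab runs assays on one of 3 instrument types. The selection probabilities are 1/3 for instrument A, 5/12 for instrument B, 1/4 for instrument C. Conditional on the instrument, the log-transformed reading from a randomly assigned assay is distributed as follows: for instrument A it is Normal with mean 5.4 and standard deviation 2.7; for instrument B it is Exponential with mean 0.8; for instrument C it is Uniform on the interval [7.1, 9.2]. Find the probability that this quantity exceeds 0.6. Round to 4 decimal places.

0.7676

Conditional on each instrument, P(X > 0.6): A: 0.96228; B: 0.472367; C: 1.
By total probability, P(X > 0.6) = 0.333333·0.96228 + 0.416667·0.472367 + 0.25·1 = 0.767579.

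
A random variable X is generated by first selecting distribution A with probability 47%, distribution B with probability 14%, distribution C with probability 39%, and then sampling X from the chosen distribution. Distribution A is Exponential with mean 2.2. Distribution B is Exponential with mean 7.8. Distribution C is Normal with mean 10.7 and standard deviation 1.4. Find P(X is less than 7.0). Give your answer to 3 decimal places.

Conditional on each component, P(X < 7.0): A: 0.95849; B: 0.592387; C: 0.00411049.
By total probability, P(X < 7.0) = 0.47·0.95849 + 0.14·0.592387 + 0.39·0.00411049 = 0.535027.

0.535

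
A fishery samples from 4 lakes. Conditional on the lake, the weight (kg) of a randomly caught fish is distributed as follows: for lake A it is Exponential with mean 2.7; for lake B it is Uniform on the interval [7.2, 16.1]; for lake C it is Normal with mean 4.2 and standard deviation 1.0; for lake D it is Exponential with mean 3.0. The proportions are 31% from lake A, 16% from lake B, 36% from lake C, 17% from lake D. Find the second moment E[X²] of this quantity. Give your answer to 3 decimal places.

37.062

For each component E[X²] = Var + (mean)², giving A: 14.58; B: 142.323; C: 18.64; D: 18.
Overall E[X²] = 0.31·14.58 + 0.16·142.323 + 0.36·18.64 + 0.17·18 = 37.0619.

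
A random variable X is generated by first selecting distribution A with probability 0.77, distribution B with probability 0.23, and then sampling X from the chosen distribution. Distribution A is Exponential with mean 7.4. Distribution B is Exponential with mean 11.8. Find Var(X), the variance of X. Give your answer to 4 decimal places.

Per component, A: μ=7.4, E[X²]=109.52; B: μ=11.8, E[X²]=278.48.
E[X] = 0.77·7.4 + 0.23·11.8 = 8.412.
E[X²] = 0.77·109.52 + 0.23·278.48 = 148.381.
Var(X) = E[X²] − (E[X])² = 148.381 − 70.7617 = 77.6191.

77.6191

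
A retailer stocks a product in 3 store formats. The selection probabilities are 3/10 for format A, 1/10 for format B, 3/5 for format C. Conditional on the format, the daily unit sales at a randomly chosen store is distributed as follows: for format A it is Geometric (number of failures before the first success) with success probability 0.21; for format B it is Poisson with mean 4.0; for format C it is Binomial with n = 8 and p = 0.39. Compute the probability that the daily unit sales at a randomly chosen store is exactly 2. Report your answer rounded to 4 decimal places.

0.1856

Conditional on each format, P(X = 2): A: 0.131061; B: 0.146525; C: 0.219415.
By total probability, P(X = 2) = 0.3·0.131061 + 0.1·0.146525 + 0.6·0.219415 = 0.18562.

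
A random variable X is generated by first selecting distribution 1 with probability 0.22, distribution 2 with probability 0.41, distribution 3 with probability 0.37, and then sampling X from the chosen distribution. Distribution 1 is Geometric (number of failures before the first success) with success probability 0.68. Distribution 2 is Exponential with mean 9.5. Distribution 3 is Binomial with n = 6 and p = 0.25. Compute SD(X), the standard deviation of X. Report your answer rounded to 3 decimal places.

Per component, 1: μ=0.470588, E[X²]=0.913495; 2: μ=9.5, E[X²]=180.5; 3: μ=1.5, E[X²]=3.375.
E[X] = 0.22·0.470588 + 0.41·9.5 + 0.37·1.5 = 4.55353.
E[X²] = 0.22·0.913495 + 0.41·180.5 + 0.37·3.375 = 75.4547.
Var(X) = E[X²] − (E[X])² = 75.4547 − 20.7346 = 54.7201.
SD(X) = √54.7201 = 7.3973.

7.397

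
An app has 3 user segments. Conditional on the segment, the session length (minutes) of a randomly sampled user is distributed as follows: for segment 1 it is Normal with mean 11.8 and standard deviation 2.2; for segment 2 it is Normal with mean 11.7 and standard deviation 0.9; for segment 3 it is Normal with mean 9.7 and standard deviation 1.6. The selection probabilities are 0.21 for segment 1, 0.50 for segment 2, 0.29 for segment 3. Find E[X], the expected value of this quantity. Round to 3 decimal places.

Component means — 1: 11.8; 2: 11.7; 3: 9.7.
E[X] = 0.21·11.8 + 0.5·11.7 + 0.29·9.7 = 11.141.

11.141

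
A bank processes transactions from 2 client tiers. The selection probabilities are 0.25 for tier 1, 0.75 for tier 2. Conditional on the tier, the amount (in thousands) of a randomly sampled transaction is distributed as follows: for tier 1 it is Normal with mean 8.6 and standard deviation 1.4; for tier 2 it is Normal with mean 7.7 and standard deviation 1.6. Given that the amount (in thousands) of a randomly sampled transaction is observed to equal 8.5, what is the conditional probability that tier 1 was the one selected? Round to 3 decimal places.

Likelihoods f(8.5 | ·): 1: 0.284233; 2: 0.220041.
Posterior ∝ prior × likelihood. Numerator for 1: 0.25·0.284233 = 0.0710582.
Normalizing constant: 0.25·0.284233 + 0.75·0.220041 = 0.236089.
P(1 | observation) = 0.0710582 / 0.236089 = 0.300981.

0.301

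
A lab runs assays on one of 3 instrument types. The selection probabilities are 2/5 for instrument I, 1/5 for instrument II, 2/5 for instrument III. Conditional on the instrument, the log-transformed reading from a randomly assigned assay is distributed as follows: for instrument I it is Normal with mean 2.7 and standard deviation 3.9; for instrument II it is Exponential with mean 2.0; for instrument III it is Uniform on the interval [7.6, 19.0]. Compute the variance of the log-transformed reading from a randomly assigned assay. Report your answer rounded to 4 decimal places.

39.4480

Per component, I: μ=2.7, E[X²]=22.5; II: μ=2, E[X²]=8; III: μ=13.3, E[X²]=187.72.
E[X] = 0.4·2.7 + 0.2·2 + 0.4·13.3 = 6.8.
E[X²] = 0.4·22.5 + 0.2·8 + 0.4·187.72 = 85.688.
Var(X) = E[X²] − (E[X])² = 85.688 − 46.24 = 39.448.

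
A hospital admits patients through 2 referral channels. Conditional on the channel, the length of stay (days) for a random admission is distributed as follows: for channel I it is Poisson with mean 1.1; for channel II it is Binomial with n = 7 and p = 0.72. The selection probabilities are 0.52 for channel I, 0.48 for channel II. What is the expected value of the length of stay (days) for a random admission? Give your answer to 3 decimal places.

Component means — I: 1.1; II: 5.04.
E[X] = 0.52·1.1 + 0.48·5.04 = 2.9912.

2.991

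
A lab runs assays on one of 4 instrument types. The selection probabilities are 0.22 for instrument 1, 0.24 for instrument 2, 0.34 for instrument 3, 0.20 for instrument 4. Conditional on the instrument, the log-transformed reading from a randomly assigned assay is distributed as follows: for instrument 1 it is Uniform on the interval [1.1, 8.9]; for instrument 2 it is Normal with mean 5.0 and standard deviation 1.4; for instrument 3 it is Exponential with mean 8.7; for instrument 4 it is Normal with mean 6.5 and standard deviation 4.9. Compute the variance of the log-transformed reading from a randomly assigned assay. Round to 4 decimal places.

34.7996

Per component, 1: μ=5, E[X²]=30.07; 2: μ=5, E[X²]=26.96; 3: μ=8.7, E[X²]=151.38; 4: μ=6.5, E[X²]=66.26.
E[X] = 0.22·5 + 0.24·5 + 0.34·8.7 + 0.2·6.5 = 6.558.
E[X²] = 0.22·30.07 + 0.24·26.96 + 0.34·151.38 + 0.2·66.26 = 77.807.
Var(X) = E[X²] − (E[X])² = 77.807 − 43.0074 = 34.7996.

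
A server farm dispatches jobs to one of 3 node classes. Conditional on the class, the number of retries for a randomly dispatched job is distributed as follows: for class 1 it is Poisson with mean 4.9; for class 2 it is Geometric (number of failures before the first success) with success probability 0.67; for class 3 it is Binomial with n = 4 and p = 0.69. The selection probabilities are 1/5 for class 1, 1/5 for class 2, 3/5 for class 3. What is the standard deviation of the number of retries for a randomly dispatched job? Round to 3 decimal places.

Per component, 1: μ=4.9, E[X²]=28.91; 2: μ=0.492537, E[X²]=0.977723; 3: μ=2.76, E[X²]=8.4732.
E[X] = 0.2·4.9 + 0.2·0.492537 + 0.6·2.76 = 2.73451.
E[X²] = 0.2·28.91 + 0.2·0.977723 + 0.6·8.4732 = 11.0615.
Var(X) = E[X²] − (E[X])² = 11.0615 − 7.47753 = 3.58393.
SD(X) = √3.58393 = 1.89313.

1.893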